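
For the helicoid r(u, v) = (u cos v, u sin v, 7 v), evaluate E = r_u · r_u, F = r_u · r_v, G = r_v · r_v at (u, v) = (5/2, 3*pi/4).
E = 1;  F = 0;  G = 221/4

Partials: r_u = (cos(v), sin(v), 0), r_v = (-u*sin(v), u*cos(v), 7). As functions of (u, v):
  E = r_u · r_u = 1,
  F = r_u · r_v = 0,
  G = r_v · r_v = u^2 + 49.
Evaluating at (u, v) = (5/2, 3*pi/4): E = 1, F = 0, G = 221/4.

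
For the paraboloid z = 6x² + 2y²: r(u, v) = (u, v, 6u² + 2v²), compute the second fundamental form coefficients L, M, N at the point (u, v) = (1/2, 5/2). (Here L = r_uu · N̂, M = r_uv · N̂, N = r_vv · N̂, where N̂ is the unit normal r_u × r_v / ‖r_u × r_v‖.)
L = 12*sqrt(137)/137;  M = 0;  N = 4*sqrt(137)/137

Compute the unit normal N̂(u, v) = (-12*u/sqrt(144*u^2 + 16*v^2 + 1), -4*v/sqrt(144*u^2 + 16*v^2 + 1), 1/sqrt(144*u^2 + 16*v^2 + 1)), and the second partials r_uu, r_uv, r_vv. Take dot products:
  L(u, v) = r_uu · N̂ = 12/sqrt(144*u^2 + 16*v^2 + 1),
  M(u, v) = r_uv · N̂ = 0,
  N(u, v) = r_vv · N̂ = 4/sqrt(144*u^2 + 16*v^2 + 1).
Evaluating at (u, v) = (1/2, 5/2):
  L = 12*sqrt(137)/137, M = 0, N = 4*sqrt(137)/137.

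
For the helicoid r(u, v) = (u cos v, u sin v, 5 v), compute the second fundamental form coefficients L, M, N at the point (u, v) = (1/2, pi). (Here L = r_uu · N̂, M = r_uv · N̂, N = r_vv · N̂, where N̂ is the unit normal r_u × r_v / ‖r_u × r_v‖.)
L = 0;  M = -10*sqrt(101)/101;  N = 0

Compute the unit normal N̂(u, v) = (5*sin(v)/sqrt(u^2 + 25), -5*cos(v)/sqrt(u^2 + 25), u/sqrt(u^2 + 25)), and the second partials r_uu, r_uv, r_vv. Take dot products:
  L(u, v) = r_uu · N̂ = 0,
  M(u, v) = r_uv · N̂ = -5/sqrt(u^2 + 25),
  N(u, v) = r_vv · N̂ = 0.
Evaluating at (u, v) = (1/2, pi):
  L = 0, M = -10*sqrt(101)/101, N = 0.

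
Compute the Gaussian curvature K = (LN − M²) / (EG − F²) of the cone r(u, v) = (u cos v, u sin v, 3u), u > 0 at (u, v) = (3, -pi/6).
K = 0

Coefficients of the first fundamental form: E = 10, F = 0, G = u^2.
Coefficients of the second fundamental form: L = 0, M = 0, N = 3*sqrt(10)*u^2/(10*Abs(u)).
Assemble K = (LN − M²)/(EG − F²) = 0. At (u, v) = (3, -pi/6): K = 0.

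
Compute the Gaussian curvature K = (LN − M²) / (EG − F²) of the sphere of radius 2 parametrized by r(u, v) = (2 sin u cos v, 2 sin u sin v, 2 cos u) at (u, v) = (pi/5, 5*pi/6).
K = 1/4

Coefficients of the first fundamental form: E = 4, F = 0, G = 4*sin(u)^2.
Coefficients of the second fundamental form: L = -2*sin(u)/Abs(sin(u)), M = 0, N = -2*sin(u)^3/Abs(sin(u)).
Assemble K = (LN − M²)/(EG − F²) = 1/4. At (u, v) = (pi/5, 5*pi/6): K = 1/4.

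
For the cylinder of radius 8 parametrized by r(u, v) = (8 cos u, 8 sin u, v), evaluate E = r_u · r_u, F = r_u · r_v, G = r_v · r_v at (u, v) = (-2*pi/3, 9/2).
E = 64;  F = 0;  G = 1

Partials: r_u = (-8*sin(u), 8*cos(u), 0), r_v = (0, 0, 1). As functions of (u, v):
  E = r_u · r_u = 64,
  F = r_u · r_v = 0,
  G = r_v · r_v = 1.
Evaluating at (u, v) = (-2*pi/3, 9/2): E = 64, F = 0, G = 1.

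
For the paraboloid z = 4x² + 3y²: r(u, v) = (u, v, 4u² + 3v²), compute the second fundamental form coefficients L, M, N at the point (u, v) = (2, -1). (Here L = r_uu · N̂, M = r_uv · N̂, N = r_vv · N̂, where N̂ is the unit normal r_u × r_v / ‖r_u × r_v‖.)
L = 8*sqrt(293)/293;  M = 0;  N = 6*sqrt(293)/293

Compute the unit normal N̂(u, v) = (-8*u/sqrt(64*u^2 + 36*v^2 + 1), -6*v/sqrt(64*u^2 + 36*v^2 + 1), 1/sqrt(64*u^2 + 36*v^2 + 1)), and the second partials r_uu, r_uv, r_vv. Take dot products:
  L(u, v) = r_uu · N̂ = 8/sqrt(64*u^2 + 36*v^2 + 1),
  M(u, v) = r_uv · N̂ = 0,
  N(u, v) = r_vv · N̂ = 6/sqrt(64*u^2 + 36*v^2 + 1).
Evaluating at (u, v) = (2, -1):
  L = 8*sqrt(293)/293, M = 0, N = 6*sqrt(293)/293.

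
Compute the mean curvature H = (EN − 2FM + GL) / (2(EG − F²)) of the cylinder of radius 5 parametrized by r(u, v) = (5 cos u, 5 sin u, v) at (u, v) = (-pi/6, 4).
H = -1/10

With E = 25, F = 0, G = 1, L = -5, M = 0, N = 0, assemble
  H = (EN − 2FM + GL) / (2(EG − F²)) = -1/10.
At (u, v) = (-pi/6, 4): H = -1/10.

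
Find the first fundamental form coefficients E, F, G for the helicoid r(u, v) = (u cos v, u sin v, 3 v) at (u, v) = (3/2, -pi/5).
E = 1;  F = 0;  G = 45/4

Partials: r_u = (cos(v), sin(v), 0), r_v = (-u*sin(v), u*cos(v), 3). As functions of (u, v):
  E = r_u · r_u = 1,
  F = r_u · r_v = 0,
  G = r_v · r_v = u^2 + 9.
Evaluating at (u, v) = (3/2, -pi/5): E = 1, F = 0, G = 45/4.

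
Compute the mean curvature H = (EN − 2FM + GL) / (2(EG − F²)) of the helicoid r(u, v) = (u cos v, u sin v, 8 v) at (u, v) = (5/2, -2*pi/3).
H = 0

With E = 1, F = 0, G = u^2 + 64, L = 0, M = -8/sqrt(u^2 + 64), N = 0, assemble
  H = (EN − 2FM + GL) / (2(EG − F²)) = 0.
At (u, v) = (5/2, -2*pi/3): H = 0.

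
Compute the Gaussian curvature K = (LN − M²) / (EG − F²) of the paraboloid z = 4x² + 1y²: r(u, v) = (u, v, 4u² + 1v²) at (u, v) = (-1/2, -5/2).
K = 4/441

Coefficients of the first fundamental form: E = 64*u^2 + 1, F = 16*u*v, G = 4*v^2 + 1.
Coefficients of the second fundamental form: L = 8/sqrt(64*u^2 + 4*v^2 + 1), M = 0, N = 2/sqrt(64*u^2 + 4*v^2 + 1).
Assemble K = (LN − M²)/(EG − F²) = 16/(4096*u^4 + 512*u^2*v^2 + 128*u^2 + 16*v^4 + 8*v^2 + 1). At (u, v) = (-1/2, -5/2): K = 4/441.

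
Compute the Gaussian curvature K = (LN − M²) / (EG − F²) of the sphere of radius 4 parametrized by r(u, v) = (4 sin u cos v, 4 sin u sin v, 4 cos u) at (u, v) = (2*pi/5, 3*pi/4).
K = 1/16

Coefficients of the first fundamental form: E = 16, F = 0, G = 16*sin(u)^2.
Coefficients of the second fundamental form: L = -4*sin(u)/Abs(sin(u)), M = 0, N = -4*sin(u)^3/Abs(sin(u)).
Assemble K = (LN − M²)/(EG − F²) = 1/16. At (u, v) = (2*pi/5, 3*pi/4): K = 1/16.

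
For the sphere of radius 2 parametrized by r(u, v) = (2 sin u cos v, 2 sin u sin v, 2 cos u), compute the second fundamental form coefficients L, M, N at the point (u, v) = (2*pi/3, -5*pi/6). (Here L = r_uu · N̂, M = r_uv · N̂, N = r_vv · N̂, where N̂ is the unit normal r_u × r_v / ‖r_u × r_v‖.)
L = -2;  M = 0;  N = -3/2

Compute the unit normal N̂(u, v) = (sin(u)^2*cos(v)/Abs(sin(u)), sin(u)^2*sin(v)/Abs(sin(u)), sin(2*u)/(2*Abs(sin(u)))), and the second partials r_uu, r_uv, r_vv. Take dot products:
  L(u, v) = r_uu · N̂ = -2*sin(u)/Abs(sin(u)),
  M(u, v) = r_uv · N̂ = 0,
  N(u, v) = r_vv · N̂ = -2*sin(u)^3/Abs(sin(u)).
Evaluating at (u, v) = (2*pi/3, -5*pi/6):
  L = -2, M = 0, N = -3/2.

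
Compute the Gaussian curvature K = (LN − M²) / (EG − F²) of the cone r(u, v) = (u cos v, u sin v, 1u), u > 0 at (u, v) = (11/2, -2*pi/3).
K = 0

Coefficients of the first fundamental form: E = 2, F = 0, G = u^2.
Coefficients of the second fundamental form: L = 0, M = 0, N = sqrt(2)*u^2/(2*Abs(u)).
Assemble K = (LN − M²)/(EG − F²) = 0. At (u, v) = (11/2, -2*pi/3): K = 0.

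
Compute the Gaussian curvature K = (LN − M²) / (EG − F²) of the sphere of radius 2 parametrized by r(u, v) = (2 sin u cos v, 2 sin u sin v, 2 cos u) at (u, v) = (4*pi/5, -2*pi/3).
K = 1/4

Coefficients of the first fundamental form: E = 4, F = 0, G = 4*sin(u)^2.
Coefficients of the second fundamental form: L = -2*sin(u)/Abs(sin(u)), M = 0, N = -2*sin(u)^3/Abs(sin(u)).
Assemble K = (LN − M²)/(EG − F²) = 1/4. At (u, v) = (4*pi/5, -2*pi/3): K = 1/4.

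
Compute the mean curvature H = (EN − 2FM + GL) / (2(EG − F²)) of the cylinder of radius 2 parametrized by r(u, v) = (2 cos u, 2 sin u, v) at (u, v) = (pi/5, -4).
H = -1/4

With E = 4, F = 0, G = 1, L = -2, M = 0, N = 0, assemble
  H = (EN − 2FM + GL) / (2(EG − F²)) = -1/4.
At (u, v) = (pi/5, -4): H = -1/4.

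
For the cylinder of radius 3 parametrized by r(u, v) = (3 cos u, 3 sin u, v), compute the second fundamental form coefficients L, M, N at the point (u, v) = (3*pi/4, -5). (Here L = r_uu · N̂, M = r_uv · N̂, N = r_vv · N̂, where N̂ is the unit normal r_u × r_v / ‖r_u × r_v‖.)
L = -3;  M = 0;  N = 0

Compute the unit normal N̂(u, v) = (cos(u), sin(u), 0), and the second partials r_uu, r_uv, r_vv. Take dot products:
  L(u, v) = r_uu · N̂ = -3,
  M(u, v) = r_uv · N̂ = 0,
  N(u, v) = r_vv · N̂ = 0.
Evaluating at (u, v) = (3*pi/4, -5):
  L = -3, M = 0, N = 0.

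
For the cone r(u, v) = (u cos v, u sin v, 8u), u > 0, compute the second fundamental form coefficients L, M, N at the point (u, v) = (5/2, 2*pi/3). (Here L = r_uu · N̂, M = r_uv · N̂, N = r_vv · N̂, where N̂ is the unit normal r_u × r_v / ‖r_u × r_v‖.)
L = 0;  M = 0;  N = 4*sqrt(65)/13

Compute the unit normal N̂(u, v) = (-8*sqrt(65)*u*cos(v)/(65*Abs(u)), -8*sqrt(65)*u*sin(v)/(65*Abs(u)), sqrt(65)*u/(65*Abs(u))), and the second partials r_uu, r_uv, r_vv. Take dot products:
  L(u, v) = r_uu · N̂ = 0,
  M(u, v) = r_uv · N̂ = 0,
  N(u, v) = r_vv · N̂ = 8*sqrt(65)*u^2/(65*Abs(u)).
Evaluating at (u, v) = (5/2, 2*pi/3):
  L = 0, M = 0, N = 4*sqrt(65)/13.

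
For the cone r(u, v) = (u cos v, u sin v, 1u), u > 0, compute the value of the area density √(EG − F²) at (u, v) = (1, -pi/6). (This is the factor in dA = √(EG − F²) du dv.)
√(EG − F²)|_{(1, -pi/6)} = sqrt(2)

E = 2, F = 0, G = u^2, so EG − F² = 2*u^2. Taking the positive square root: √(EG − F²) = sqrt(2)*Abs(u). At (u, v) = (1, -pi/6): sqrt(2).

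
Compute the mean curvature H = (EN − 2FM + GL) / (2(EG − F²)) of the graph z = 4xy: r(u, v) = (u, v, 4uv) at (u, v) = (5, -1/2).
H = 32*sqrt(5)/3645

With E = 16*v^2 + 1, F = 16*u*v, G = 16*u^2 + 1, L = 0, M = 4/sqrt(16*u^2 + 16*v^2 + 1), N = 0, assemble
  H = (EN − 2FM + GL) / (2(EG − F²)) = -64*u*v/(16*u^2 + 16*v^2 + 1)^(3/2).
At (u, v) = (5, -1/2): H = 32*sqrt(5)/3645.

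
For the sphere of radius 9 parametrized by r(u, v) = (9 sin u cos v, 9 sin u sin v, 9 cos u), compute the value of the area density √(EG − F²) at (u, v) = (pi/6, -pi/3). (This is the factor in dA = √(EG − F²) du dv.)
√(EG − F²)|_{(pi/6, -pi/3)} = 81/2

E = 81, F = 0, G = 81*sin(u)^2, so EG − F² = 6561*sin(u)^2. Taking the positive square root: √(EG − F²) = 81*Abs(sin(u)). At (u, v) = (pi/6, -pi/3): 81/2.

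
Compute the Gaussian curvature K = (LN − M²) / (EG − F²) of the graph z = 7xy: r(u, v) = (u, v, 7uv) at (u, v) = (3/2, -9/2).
K = -196/4870849

Coefficients of the first fundamental form: E = 49*v^2 + 1, F = 49*u*v, G = 49*u^2 + 1.
Coefficients of the second fundamental form: L = 0, M = 7/sqrt(49*u^2 + 49*v^2 + 1), N = 0.
Assemble K = (LN − M²)/(EG − F²) = -49/(2401*u^4 + 4802*u^2*v^2 + 98*u^2 + 2401*v^4 + 98*v^2 + 1). At (u, v) = (3/2, -9/2): K = -196/4870849.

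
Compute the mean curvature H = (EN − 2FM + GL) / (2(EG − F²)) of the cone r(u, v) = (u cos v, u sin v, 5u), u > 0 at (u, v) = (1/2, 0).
H = 5*sqrt(26)/26

With E = 26, F = 0, G = u^2, L = 0, M = 0, N = 5*sqrt(26)*u^2/(26*Abs(u)), assemble
  H = (EN − 2FM + GL) / (2(EG − F²)) = 5*sqrt(26)/(52*Abs(u)).
At (u, v) = (1/2, 0): H = 5*sqrt(26)/26.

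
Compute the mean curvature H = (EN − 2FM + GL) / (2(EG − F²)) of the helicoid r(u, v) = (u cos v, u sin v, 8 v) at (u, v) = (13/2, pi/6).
H = 0

With E = 1, F = 0, G = u^2 + 64, L = 0, M = -8/sqrt(u^2 + 64), N = 0, assemble
  H = (EN − 2FM + GL) / (2(EG − F²)) = 0.
At (u, v) = (13/2, pi/6): H = 0.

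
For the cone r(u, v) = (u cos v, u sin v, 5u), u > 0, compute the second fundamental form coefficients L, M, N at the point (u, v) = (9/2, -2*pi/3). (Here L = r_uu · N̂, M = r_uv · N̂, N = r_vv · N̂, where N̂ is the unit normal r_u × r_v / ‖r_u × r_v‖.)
L = 0;  M = 0;  N = 45*sqrt(26)/52

Compute the unit normal N̂(u, v) = (-5*sqrt(26)*u*cos(v)/(26*Abs(u)), -5*sqrt(26)*u*sin(v)/(26*Abs(u)), sqrt(26)*u/(26*Abs(u))), and the second partials r_uu, r_uv, r_vv. Take dot products:
  L(u, v) = r_uu · N̂ = 0,
  M(u, v) = r_uv · N̂ = 0,
  N(u, v) = r_vv · N̂ = 5*sqrt(26)*u^2/(26*Abs(u)).
Evaluating at (u, v) = (9/2, -2*pi/3):
  L = 0, M = 0, N = 45*sqrt(26)/52.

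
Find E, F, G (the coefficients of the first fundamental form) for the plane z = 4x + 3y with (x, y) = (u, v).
E = 17;  F = 12;  G = 10

Compute partials: r_u = (1, 0, 4), r_v = (0, 1, 3). Then
  E = r_u · r_u = 17,
  F = r_u · r_v = 12,
  G = r_v · r_v = 10.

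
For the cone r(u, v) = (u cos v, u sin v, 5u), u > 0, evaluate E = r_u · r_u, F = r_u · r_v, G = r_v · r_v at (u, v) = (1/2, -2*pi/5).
E = 26;  F = 0;  G = 1/4

Partials: r_u = (cos(v), sin(v), 5), r_v = (-u*sin(v), u*cos(v), 0). As functions of (u, v):
  E = r_u · r_u = 26,
  F = r_u · r_v = 0,
  G = r_v · r_v = u^2.
Evaluating at (u, v) = (1/2, -2*pi/5): E = 26, F = 0, G = 1/4.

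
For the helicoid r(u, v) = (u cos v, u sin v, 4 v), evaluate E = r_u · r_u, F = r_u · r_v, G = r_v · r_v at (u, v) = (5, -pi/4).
E = 1;  F = 0;  G = 41

Partials: r_u = (cos(v), sin(v), 0), r_v = (-u*sin(v), u*cos(v), 4). As functions of (u, v):
  E = r_u · r_u = 1,
  F = r_u · r_v = 0,
  G = r_v · r_v = u^2 + 16.
Evaluating at (u, v) = (5, -pi/4): E = 1, F = 0, G = 41.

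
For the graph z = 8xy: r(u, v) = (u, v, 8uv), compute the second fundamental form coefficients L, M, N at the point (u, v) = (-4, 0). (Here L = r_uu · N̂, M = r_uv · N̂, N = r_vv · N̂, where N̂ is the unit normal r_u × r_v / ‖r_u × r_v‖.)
L = 0;  M = 8*sqrt(41)/205;  N = 0

Compute the unit normal N̂(u, v) = (-8*v/sqrt(64*u^2 + 64*v^2 + 1), -8*u/sqrt(64*u^2 + 64*v^2 + 1), 1/sqrt(64*u^2 + 64*v^2 + 1)), and the second partials r_uu, r_uv, r_vv. Take dot products:
  L(u, v) = r_uu · N̂ = 0,
  M(u, v) = r_uv · N̂ = 8/sqrt(64*u^2 + 64*v^2 + 1),
  N(u, v) = r_vv · N̂ = 0.
Evaluating at (u, v) = (-4, 0):
  L = 0, M = 8*sqrt(41)/205, N = 0.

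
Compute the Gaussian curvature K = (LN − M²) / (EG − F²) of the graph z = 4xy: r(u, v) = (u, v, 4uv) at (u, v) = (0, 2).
K = -16/4225

Coefficients of the first fundamental form: E = 16*v^2 + 1, F = 16*u*v, G = 16*u^2 + 1.
Coefficients of the second fundamental form: L = 0, M = 4/sqrt(16*u^2 + 16*v^2 + 1), N = 0.
Assemble K = (LN − M²)/(EG − F²) = -16/(256*u^4 + 512*u^2*v^2 + 32*u^2 + 256*v^4 + 32*v^2 + 1). At (u, v) = (0, 2): K = -16/4225.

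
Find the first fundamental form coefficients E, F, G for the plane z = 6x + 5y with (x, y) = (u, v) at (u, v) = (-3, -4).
E = 37;  F = 30;  G = 26

Partials: r_u = (1, 0, 6), r_v = (0, 1, 5). As functions of (u, v):
  E = r_u · r_u = 37,
  F = r_u · r_v = 30,
  G = r_v · r_v = 26.
Evaluating at (u, v) = (-3, -4): E = 37, F = 30, G = 26.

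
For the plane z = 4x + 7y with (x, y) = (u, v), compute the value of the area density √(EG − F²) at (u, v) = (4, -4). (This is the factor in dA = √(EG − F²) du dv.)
√(EG − F²)|_{(4, -4)} = sqrt(66)

E = 17, F = 28, G = 50, so EG − F² = 66. Taking the positive square root: √(EG − F²) = sqrt(66). At (u, v) = (4, -4): sqrt(66).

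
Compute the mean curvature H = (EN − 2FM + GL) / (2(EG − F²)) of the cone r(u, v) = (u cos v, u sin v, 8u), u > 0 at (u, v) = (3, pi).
H = 4*sqrt(65)/195

With E = 65, F = 0, G = u^2, L = 0, M = 0, N = 8*sqrt(65)*u^2/(65*Abs(u)), assemble
  H = (EN − 2FM + GL) / (2(EG − F²)) = 4*sqrt(65)/(65*Abs(u)).
At (u, v) = (3, pi): H = 4*sqrt(65)/195.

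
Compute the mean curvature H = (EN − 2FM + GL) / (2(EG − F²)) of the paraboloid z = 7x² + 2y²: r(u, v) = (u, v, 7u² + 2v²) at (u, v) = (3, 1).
H = 3649*sqrt(1781)/3171961

With E = 196*u^2 + 1, F = 56*u*v, G = 16*v^2 + 1, L = 14/sqrt(196*u^2 + 16*v^2 + 1), M = 0, N = 4/sqrt(196*u^2 + 16*v^2 + 1), assemble
  H = (EN − 2FM + GL) / (2(EG − F²)) = (392*u^2 + 112*v^2 + 9)/(196*u^2 + 16*v^2 + 1)^(3/2).
At (u, v) = (3, 1): H = 3649*sqrt(1781)/3171961.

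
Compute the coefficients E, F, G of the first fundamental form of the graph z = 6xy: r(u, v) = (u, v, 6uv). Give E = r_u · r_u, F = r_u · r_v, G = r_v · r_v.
E = 36*v^2 + 1;  F = 36*u*v;  G = 36*u^2 + 1

Compute partials: r_u = (1, 0, 6*v), r_v = (0, 1, 6*u). Then
  E = r_u · r_u = 36*v^2 + 1,
  F = r_u · r_v = 36*u*v,
  G = r_v · r_v = 36*u^2 + 1.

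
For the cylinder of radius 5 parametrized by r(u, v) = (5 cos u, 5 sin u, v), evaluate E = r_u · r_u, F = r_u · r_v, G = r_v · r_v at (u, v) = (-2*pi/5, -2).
E = 25;  F = 0;  G = 1

Partials: r_u = (-5*sin(u), 5*cos(u), 0), r_v = (0, 0, 1). As functions of (u, v):
  E = r_u · r_u = 25,
  F = r_u · r_v = 0,
  G = r_v · r_v = 1.
Evaluating at (u, v) = (-2*pi/5, -2): E = 25, F = 0, G = 1.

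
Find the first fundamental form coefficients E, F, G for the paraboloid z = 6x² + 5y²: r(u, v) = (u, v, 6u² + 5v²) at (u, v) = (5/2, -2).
E = 901;  F = -600;  G = 401

Partials: r_u = (1, 0, 12*u), r_v = (0, 1, 10*v). As functions of (u, v):
  E = r_u · r_u = 144*u^2 + 1,
  F = r_u · r_v = 120*u*v,
  G = r_v · r_v = 100*v^2 + 1.
Evaluating at (u, v) = (5/2, -2): E = 901, F = -600, G = 401.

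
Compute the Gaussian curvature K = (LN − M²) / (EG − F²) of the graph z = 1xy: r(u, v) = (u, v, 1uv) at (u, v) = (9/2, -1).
K = -16/7921

Coefficients of the first fundamental form: E = v^2 + 1, F = u*v, G = u^2 + 1.
Coefficients of the second fundamental form: L = 0, M = 1/sqrt(u^2 + v^2 + 1), N = 0.
Assemble K = (LN − M²)/(EG − F²) = 1/((u^2*v^2 - (u^2 + 1)*(v^2 + 1))*(u^2 + v^2 + 1)). At (u, v) = (9/2, -1): K = -16/7921.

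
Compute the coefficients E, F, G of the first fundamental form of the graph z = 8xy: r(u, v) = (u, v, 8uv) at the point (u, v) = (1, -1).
E = 65;  F = -64;  G = 65

Partials: r_u = (1, 0, 8*v), r_v = (0, 1, 8*u). As functions of (u, v):
  E = r_u · r_u = 64*v^2 + 1,
  F = r_u · r_v = 64*u*v,
  G = r_v · r_v = 64*u^2 + 1.
Evaluating at (u, v) = (1, -1): E = 65, F = -64, G = 65.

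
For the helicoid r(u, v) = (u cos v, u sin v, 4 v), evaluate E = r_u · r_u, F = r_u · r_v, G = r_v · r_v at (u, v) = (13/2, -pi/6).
E = 1;  F = 0;  G = 233/4

Partials: r_u = (cos(v), sin(v), 0), r_v = (-u*sin(v), u*cos(v), 4). As functions of (u, v):
  E = r_u · r_u = 1,
  F = r_u · r_v = 0,
  G = r_v · r_v = u^2 + 16.
Evaluating at (u, v) = (13/2, -pi/6): E = 1, F = 0, G = 233/4.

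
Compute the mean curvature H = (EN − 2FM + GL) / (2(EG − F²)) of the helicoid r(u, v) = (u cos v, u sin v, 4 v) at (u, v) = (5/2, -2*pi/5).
H = 0

With E = 1, F = 0, G = u^2 + 16, L = 0, M = -4/sqrt(u^2 + 16), N = 0, assemble
  H = (EN − 2FM + GL) / (2(EG − F²)) = 0.
At (u, v) = (5/2, -2*pi/5): H = 0.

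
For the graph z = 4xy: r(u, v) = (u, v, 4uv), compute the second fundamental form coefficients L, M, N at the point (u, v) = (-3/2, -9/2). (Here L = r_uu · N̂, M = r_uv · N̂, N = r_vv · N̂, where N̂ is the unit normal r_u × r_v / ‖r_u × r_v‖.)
L = 0;  M = 4/19;  N = 0

Compute the unit normal N̂(u, v) = (-4*v/sqrt(16*u^2 + 16*v^2 + 1), -4*u/sqrt(16*u^2 + 16*v^2 + 1), 1/sqrt(16*u^2 + 16*v^2 + 1)), and the second partials r_uu, r_uv, r_vv. Take dot products:
  L(u, v) = r_uu · N̂ = 0,
  M(u, v) = r_uv · N̂ = 4/sqrt(16*u^2 + 16*v^2 + 1),
  N(u, v) = r_vv · N̂ = 0.
Evaluating at (u, v) = (-3/2, -9/2):
  L = 0, M = 4/19, N = 0.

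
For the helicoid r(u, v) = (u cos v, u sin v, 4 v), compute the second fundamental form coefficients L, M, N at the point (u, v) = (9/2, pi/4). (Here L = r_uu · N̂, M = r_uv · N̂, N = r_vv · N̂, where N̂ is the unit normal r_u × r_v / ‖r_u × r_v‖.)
L = 0;  M = -8*sqrt(145)/145;  N = 0

Compute the unit normal N̂(u, v) = (4*sin(v)/sqrt(u^2 + 16), -4*cos(v)/sqrt(u^2 + 16), u/sqrt(u^2 + 16)), and the second partials r_uu, r_uv, r_vv. Take dot products:
  L(u, v) = r_uu · N̂ = 0,
  M(u, v) = r_uv · N̂ = -4/sqrt(u^2 + 16),
  N(u, v) = r_vv · N̂ = 0.
Evaluating at (u, v) = (9/2, pi/4):
  L = 0, M = -8*sqrt(145)/145, N = 0.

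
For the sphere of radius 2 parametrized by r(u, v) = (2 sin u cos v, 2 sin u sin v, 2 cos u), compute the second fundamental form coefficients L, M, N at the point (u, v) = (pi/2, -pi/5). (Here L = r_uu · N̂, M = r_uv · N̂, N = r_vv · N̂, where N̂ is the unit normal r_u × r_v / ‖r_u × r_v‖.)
L = -2;  M = 0;  N = -2

Compute the unit normal N̂(u, v) = (sin(u)^2*cos(v)/Abs(sin(u)), sin(u)^2*sin(v)/Abs(sin(u)), sin(2*u)/(2*Abs(sin(u)))), and the second partials r_uu, r_uv, r_vv. Take dot products:
  L(u, v) = r_uu · N̂ = -2*sin(u)/Abs(sin(u)),
  M(u, v) = r_uv · N̂ = 0,
  N(u, v) = r_vv · N̂ = -2*sin(u)^3/Abs(sin(u)).
Evaluating at (u, v) = (pi/2, -pi/5):
  L = -2, M = 0, N = -2.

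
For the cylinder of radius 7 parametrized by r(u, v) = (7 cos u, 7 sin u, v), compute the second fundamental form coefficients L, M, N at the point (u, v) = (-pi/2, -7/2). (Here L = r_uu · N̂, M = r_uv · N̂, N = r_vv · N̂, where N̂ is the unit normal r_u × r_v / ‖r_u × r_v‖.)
L = -7;  M = 0;  N = 0

Compute the unit normal N̂(u, v) = (cos(u), sin(u), 0), and the second partials r_uu, r_uv, r_vv. Take dot products:
  L(u, v) = r_uu · N̂ = -7,
  M(u, v) = r_uv · N̂ = 0,
  N(u, v) = r_vv · N̂ = 0.
Evaluating at (u, v) = (-pi/2, -7/2):
  L = -7, M = 0, N = 0.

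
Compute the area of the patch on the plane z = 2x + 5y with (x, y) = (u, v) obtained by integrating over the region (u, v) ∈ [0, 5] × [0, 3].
Area = 15*sqrt(30)

Area = ∫∫ √(EG − F²) du dv with √(EG − F²) = sqrt(30). Integrating over [0, 5] × [0, 3] gives 15*sqrt(30).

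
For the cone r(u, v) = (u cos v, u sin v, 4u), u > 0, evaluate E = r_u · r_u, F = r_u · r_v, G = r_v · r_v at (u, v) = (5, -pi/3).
E = 17;  F = 0;  G = 25

Partials: r_u = (cos(v), sin(v), 4), r_v = (-u*sin(v), u*cos(v), 0). As functions of (u, v):
  E = r_u · r_u = 17,
  F = r_u · r_v = 0,
  G = r_v · r_v = u^2.
Evaluating at (u, v) = (5, -pi/3): E = 17, F = 0, G = 25.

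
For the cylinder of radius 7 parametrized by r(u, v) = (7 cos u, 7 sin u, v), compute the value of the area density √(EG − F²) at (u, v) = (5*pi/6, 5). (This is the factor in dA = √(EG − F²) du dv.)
√(EG − F²)|_{(5*pi/6, 5)} = 7

E = 49, F = 0, G = 1, so EG − F² = 49. Taking the positive square root: √(EG − F²) = 7. At (u, v) = (5*pi/6, 5): 7.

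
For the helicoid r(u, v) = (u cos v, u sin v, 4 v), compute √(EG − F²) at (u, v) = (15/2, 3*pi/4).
√(EG − F²)|_{(15/2, 3*pi/4)} = 17/2

E = 1, F = 0, G = u^2 + 16; EG − F² = u^2 + 16; √(EG − F²) = sqrt(u^2 + 16). At the given point: 17/2.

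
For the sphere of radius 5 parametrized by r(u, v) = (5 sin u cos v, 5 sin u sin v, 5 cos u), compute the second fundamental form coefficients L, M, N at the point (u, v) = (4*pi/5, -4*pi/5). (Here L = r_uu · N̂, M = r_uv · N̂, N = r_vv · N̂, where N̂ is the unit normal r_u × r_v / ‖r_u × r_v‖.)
L = -5;  M = 0;  N = -25/8 + 5*sqrt(5)/8

Compute the unit normal N̂(u, v) = (sin(u)^2*cos(v)/Abs(sin(u)), sin(u)^2*sin(v)/Abs(sin(u)), sin(2*u)/(2*Abs(sin(u)))), and the second partials r_uu, r_uv, r_vv. Take dot products:
  L(u, v) = r_uu · N̂ = -5*sin(u)/Abs(sin(u)),
  M(u, v) = r_uv · N̂ = 0,
  N(u, v) = r_vv · N̂ = -5*sin(u)^3/Abs(sin(u)).
Evaluating at (u, v) = (4*pi/5, -4*pi/5):
  L = -5, M = 0, N = -25/8 + 5*sqrt(5)/8.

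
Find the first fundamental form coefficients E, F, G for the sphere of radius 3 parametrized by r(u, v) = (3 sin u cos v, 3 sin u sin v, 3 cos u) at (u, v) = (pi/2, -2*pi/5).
E = 9;  F = 0;  G = 9

Partials: r_u = (3*cos(u)*cos(v), 3*sin(v)*cos(u), -3*sin(u)), r_v = (-3*sin(u)*sin(v), 3*sin(u)*cos(v), 0). As functions of (u, v):
  E = r_u · r_u = 9,
  F = r_u · r_v = 0,
  G = r_v · r_v = 9*sin(u)^2.
Evaluating at (u, v) = (pi/2, -2*pi/5): E = 9, F = 0, G = 9.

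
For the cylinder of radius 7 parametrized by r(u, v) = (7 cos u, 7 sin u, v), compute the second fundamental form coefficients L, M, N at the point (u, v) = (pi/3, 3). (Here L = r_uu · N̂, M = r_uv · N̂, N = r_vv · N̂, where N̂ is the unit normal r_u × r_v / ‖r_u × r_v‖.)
L = -7;  M = 0;  N = 0

Compute the unit normal N̂(u, v) = (cos(u), sin(u), 0), and the second partials r_uu, r_uv, r_vv. Take dot products:
  L(u, v) = r_uu · N̂ = -7,
  M(u, v) = r_uv · N̂ = 0,
  N(u, v) = r_vv · N̂ = 0.
Evaluating at (u, v) = (pi/3, 3):
  L = -7, M = 0, N = 0.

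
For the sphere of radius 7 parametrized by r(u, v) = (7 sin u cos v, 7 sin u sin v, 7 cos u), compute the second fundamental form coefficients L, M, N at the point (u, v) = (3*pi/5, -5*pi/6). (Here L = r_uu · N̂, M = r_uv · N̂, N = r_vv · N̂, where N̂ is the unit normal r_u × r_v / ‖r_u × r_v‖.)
L = -7;  M = 0;  N = -35/8 - 7*sqrt(5)/8

Compute the unit normal N̂(u, v) = (sin(u)^2*cos(v)/Abs(sin(u)), sin(u)^2*sin(v)/Abs(sin(u)), sin(2*u)/(2*Abs(sin(u)))), and the second partials r_uu, r_uv, r_vv. Take dot products:
  L(u, v) = r_uu · N̂ = -7*sin(u)/Abs(sin(u)),
  M(u, v) = r_uv · N̂ = 0,
  N(u, v) = r_vv · N̂ = -7*sin(u)^3/Abs(sin(u)).
Evaluating at (u, v) = (3*pi/5, -5*pi/6):
  L = -7, M = 0, N = -35/8 - 7*sqrt(5)/8.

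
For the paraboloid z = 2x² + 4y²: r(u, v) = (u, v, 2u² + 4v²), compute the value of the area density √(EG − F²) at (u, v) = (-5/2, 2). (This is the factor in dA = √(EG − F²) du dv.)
√(EG − F²)|_{(-5/2, 2)} = sqrt(357)

E = 16*u^2 + 1, F = 32*u*v, G = 64*v^2 + 1, so EG − F² = 16*u^2 + 64*v^2 + 1. Taking the positive square root: √(EG − F²) = sqrt(16*u^2 + 64*v^2 + 1). At (u, v) = (-5/2, 2): sqrt(357).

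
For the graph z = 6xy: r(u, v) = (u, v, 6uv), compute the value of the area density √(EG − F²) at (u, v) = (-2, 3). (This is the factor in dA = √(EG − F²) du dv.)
√(EG − F²)|_{(-2, 3)} = sqrt(469)

E = 36*v^2 + 1, F = 36*u*v, G = 36*u^2 + 1, so EG − F² = 36*u^2 + 36*v^2 + 1. Taking the positive square root: √(EG − F²) = sqrt(36*u^2 + 36*v^2 + 1). At (u, v) = (-2, 3): sqrt(469).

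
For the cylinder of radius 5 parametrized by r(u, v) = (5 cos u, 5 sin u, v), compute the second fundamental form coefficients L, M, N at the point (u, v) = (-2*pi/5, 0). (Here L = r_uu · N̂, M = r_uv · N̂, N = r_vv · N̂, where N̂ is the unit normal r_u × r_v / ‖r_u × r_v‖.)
L = -5;  M = 0;  N = 0

Compute the unit normal N̂(u, v) = (cos(u), sin(u), 0), and the second partials r_uu, r_uv, r_vv. Take dot products:
  L(u, v) = r_uu · N̂ = -5,
  M(u, v) = r_uv · N̂ = 0,
  N(u, v) = r_vv · N̂ = 0.
Evaluating at (u, v) = (-2*pi/5, 0):
  L = -5, M = 0, N = 0.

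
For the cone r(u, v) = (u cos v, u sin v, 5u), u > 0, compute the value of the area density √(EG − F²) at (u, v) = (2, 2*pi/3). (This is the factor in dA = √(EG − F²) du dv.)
√(EG − F²)|_{(2, 2*pi/3)} = 2*sqrt(26)

E = 26, F = 0, G = u^2, so EG − F² = 26*u^2. Taking the positive square root: √(EG − F²) = sqrt(26)*Abs(u). At (u, v) = (2, 2*pi/3): 2*sqrt(26).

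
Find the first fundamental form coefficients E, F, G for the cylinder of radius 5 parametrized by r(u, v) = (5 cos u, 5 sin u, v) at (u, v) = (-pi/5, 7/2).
E = 25;  F = 0;  G = 1

Partials: r_u = (-5*sin(u), 5*cos(u), 0), r_v = (0, 0, 1). As functions of (u, v):
  E = r_u · r_u = 25,
  F = r_u · r_v = 0,
  G = r_v · r_v = 1.
Evaluating at (u, v) = (-pi/5, 7/2): E = 25, F = 0, G = 1.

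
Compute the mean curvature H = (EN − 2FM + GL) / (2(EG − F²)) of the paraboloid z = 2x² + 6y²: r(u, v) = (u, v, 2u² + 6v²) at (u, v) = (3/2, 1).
H = 512*sqrt(181)/32761

With E = 16*u^2 + 1, F = 48*u*v, G = 144*v^2 + 1, L = 4/sqrt(16*u^2 + 144*v^2 + 1), M = 0, N = 12/sqrt(16*u^2 + 144*v^2 + 1), assemble
  H = (EN − 2FM + GL) / (2(EG − F²)) = 8*(12*u^2 + 36*v^2 + 1)/(16*u^2 + 144*v^2 + 1)^(3/2).
At (u, v) = (3/2, 1): H = 512*sqrt(181)/32761.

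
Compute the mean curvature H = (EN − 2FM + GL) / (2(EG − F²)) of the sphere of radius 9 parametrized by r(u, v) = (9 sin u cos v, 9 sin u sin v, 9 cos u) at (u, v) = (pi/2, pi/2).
H = -1/9

With E = 81, F = 0, G = 81*sin(u)^2, L = -9*sin(u)/Abs(sin(u)), M = 0, N = -9*sin(u)^3/Abs(sin(u)), assemble
  H = (EN − 2FM + GL) / (2(EG − F²)) = -sin(u)/(9*Abs(sin(u))).
At (u, v) = (pi/2, pi/2): H = -1/9.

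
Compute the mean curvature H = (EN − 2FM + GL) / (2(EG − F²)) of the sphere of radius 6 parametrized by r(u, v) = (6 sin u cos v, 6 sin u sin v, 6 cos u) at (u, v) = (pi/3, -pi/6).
H = -1/6

With E = 36, F = 0, G = 36*sin(u)^2, L = -6*sin(u)/Abs(sin(u)), M = 0, N = -6*sin(u)^3/Abs(sin(u)), assemble
  H = (EN − 2FM + GL) / (2(EG − F²)) = -sin(u)/(6*Abs(sin(u))).
At (u, v) = (pi/3, -pi/6): H = -1/6.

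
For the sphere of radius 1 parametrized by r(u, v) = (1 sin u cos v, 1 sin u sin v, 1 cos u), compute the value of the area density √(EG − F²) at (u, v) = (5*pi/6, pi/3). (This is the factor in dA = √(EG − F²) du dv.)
√(EG − F²)|_{(5*pi/6, pi/3)} = 1/2

E = 1, F = 0, G = sin(u)^2, so EG − F² = sin(u)^2. Taking the positive square root: √(EG − F²) = Abs(sin(u)). At (u, v) = (5*pi/6, pi/3): 1/2.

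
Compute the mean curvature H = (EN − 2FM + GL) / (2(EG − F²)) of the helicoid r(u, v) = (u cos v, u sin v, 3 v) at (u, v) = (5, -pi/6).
H = 0

With E = 1, F = 0, G = u^2 + 9, L = 0, M = -3/sqrt(u^2 + 9), N = 0, assemble
  H = (EN − 2FM + GL) / (2(EG − F²)) = 0.
At (u, v) = (5, -pi/6): H = 0.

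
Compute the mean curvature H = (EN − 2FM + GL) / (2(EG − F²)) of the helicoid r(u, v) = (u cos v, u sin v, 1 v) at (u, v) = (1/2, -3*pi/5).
H = 0

With E = 1, F = 0, G = u^2 + 1, L = 0, M = -1/sqrt(u^2 + 1), N = 0, assemble
  H = (EN − 2FM + GL) / (2(EG − F²)) = 0.
At (u, v) = (1/2, -3*pi/5): H = 0.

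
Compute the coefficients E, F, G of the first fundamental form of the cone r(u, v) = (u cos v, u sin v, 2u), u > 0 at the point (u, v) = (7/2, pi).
E = 5;  F = 0;  G = 49/4

Partials: r_u = (cos(v), sin(v), 2), r_v = (-u*sin(v), u*cos(v), 0). As functions of (u, v):
  E = r_u · r_u = 5,
  F = r_u · r_v = 0,
  G = r_v · r_v = u^2.
Evaluating at (u, v) = (7/2, pi): E = 5, F = 0, G = 49/4.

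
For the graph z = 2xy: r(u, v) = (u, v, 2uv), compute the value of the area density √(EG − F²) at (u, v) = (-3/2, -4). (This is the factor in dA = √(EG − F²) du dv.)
√(EG − F²)|_{(-3/2, -4)} = sqrt(74)

E = 4*v^2 + 1, F = 4*u*v, G = 4*u^2 + 1, so EG − F² = 4*u^2 + 4*v^2 + 1. Taking the positive square root: √(EG − F²) = sqrt(4*u^2 + 4*v^2 + 1). At (u, v) = (-3/2, -4): sqrt(74).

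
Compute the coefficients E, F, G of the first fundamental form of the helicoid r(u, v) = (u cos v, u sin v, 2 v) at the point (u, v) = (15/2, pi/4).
E = 1;  F = 0;  G = 241/4

Partials: r_u = (cos(v), sin(v), 0), r_v = (-u*sin(v), u*cos(v), 2). As functions of (u, v):
  E = r_u · r_u = 1,
  F = r_u · r_v = 0,
  G = r_v · r_v = u^2 + 4.
Evaluating at (u, v) = (15/2, pi/4): E = 1, F = 0, G = 241/4.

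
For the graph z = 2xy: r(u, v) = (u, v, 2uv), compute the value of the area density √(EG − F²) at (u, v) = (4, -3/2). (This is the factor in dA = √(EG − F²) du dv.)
√(EG − F²)|_{(4, -3/2)} = sqrt(74)

E = 4*v^2 + 1, F = 4*u*v, G = 4*u^2 + 1, so EG − F² = 4*u^2 + 4*v^2 + 1. Taking the positive square root: √(EG − F²) = sqrt(4*u^2 + 4*v^2 + 1). At (u, v) = (4, -3/2): sqrt(74).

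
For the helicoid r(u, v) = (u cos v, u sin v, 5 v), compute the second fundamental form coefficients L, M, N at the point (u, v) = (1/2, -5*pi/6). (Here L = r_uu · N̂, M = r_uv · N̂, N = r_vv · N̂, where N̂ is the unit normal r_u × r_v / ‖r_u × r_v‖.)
L = 0;  M = -10*sqrt(101)/101;  N = 0

Compute the unit normal N̂(u, v) = (5*sin(v)/sqrt(u^2 + 25), -5*cos(v)/sqrt(u^2 + 25), u/sqrt(u^2 + 25)), and the second partials r_uu, r_uv, r_vv. Take dot products:
  L(u, v) = r_uu · N̂ = 0,
  M(u, v) = r_uv · N̂ = -5/sqrt(u^2 + 25),
  N(u, v) = r_vv · N̂ = 0.
Evaluating at (u, v) = (1/2, -5*pi/6):
  L = 0, M = -10*sqrt(101)/101, N = 0.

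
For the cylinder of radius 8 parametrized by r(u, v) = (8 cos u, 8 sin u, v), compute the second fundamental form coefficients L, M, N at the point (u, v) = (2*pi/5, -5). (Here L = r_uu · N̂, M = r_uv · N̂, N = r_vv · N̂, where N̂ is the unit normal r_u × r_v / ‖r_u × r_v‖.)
L = -8;  M = 0;  N = 0

Compute the unit normal N̂(u, v) = (cos(u), sin(u), 0), and the second partials r_uu, r_uv, r_vv. Take dot products:
  L(u, v) = r_uu · N̂ = -8,
  M(u, v) = r_uv · N̂ = 0,
  N(u, v) = r_vv · N̂ = 0.
Evaluating at (u, v) = (2*pi/5, -5):
  L = -8, M = 0, N = 0.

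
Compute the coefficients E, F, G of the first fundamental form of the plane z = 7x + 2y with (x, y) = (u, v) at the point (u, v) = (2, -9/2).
E = 50;  F = 14;  G = 5

Partials: r_u = (1, 0, 7), r_v = (0, 1, 2). As functions of (u, v):
  E = r_u · r_u = 50,
  F = r_u · r_v = 14,
  G = r_v · r_v = 5.
Evaluating at (u, v) = (2, -9/2): E = 50, F = 14, G = 5.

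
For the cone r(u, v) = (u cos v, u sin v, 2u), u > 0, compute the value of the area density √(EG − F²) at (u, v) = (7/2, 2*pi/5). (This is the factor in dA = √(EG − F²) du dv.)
√(EG − F²)|_{(7/2, 2*pi/5)} = 7*sqrt(5)/2

E = 5, F = 0, G = u^2, so EG − F² = 5*u^2. Taking the positive square root: √(EG − F²) = sqrt(5)*Abs(u). At (u, v) = (7/2, 2*pi/5): 7*sqrt(5)/2.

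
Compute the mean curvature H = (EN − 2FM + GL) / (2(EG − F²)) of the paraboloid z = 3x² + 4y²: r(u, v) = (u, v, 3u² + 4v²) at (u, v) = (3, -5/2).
H = 2503*sqrt(29)/105125

With E = 36*u^2 + 1, F = 48*u*v, G = 64*v^2 + 1, L = 6/sqrt(36*u^2 + 64*v^2 + 1), M = 0, N = 8/sqrt(36*u^2 + 64*v^2 + 1), assemble
  H = (EN − 2FM + GL) / (2(EG − F²)) = (144*u^2 + 192*v^2 + 7)/(36*u^2 + 64*v^2 + 1)^(3/2).
At (u, v) = (3, -5/2): H = 2503*sqrt(29)/105125.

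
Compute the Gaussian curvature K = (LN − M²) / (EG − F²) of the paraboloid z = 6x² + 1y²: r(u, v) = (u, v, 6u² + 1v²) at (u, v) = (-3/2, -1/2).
K = 6/26569

Coefficients of the first fundamental form: E = 144*u^2 + 1, F = 24*u*v, G = 4*v^2 + 1.
Coefficients of the second fundamental form: L = 12/sqrt(144*u^2 + 4*v^2 + 1), M = 0, N = 2/sqrt(144*u^2 + 4*v^2 + 1).
Assemble K = (LN − M²)/(EG − F²) = 24/(20736*u^4 + 1152*u^2*v^2 + 288*u^2 + 16*v^4 + 8*v^2 + 1). At (u, v) = (-3/2, -1/2): K = 6/26569.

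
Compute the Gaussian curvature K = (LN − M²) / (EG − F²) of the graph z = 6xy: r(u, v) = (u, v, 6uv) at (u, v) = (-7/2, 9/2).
K = -36/1371241

Coefficients of the first fundamental form: E = 36*v^2 + 1, F = 36*u*v, G = 36*u^2 + 1.
Coefficients of the second fundamental form: L = 0, M = 6/sqrt(36*u^2 + 36*v^2 + 1), N = 0.
Assemble K = (LN − M²)/(EG − F²) = -36/(1296*u^4 + 2592*u^2*v^2 + 72*u^2 + 1296*v^4 + 72*v^2 + 1). At (u, v) = (-7/2, 9/2): K = -36/1371241.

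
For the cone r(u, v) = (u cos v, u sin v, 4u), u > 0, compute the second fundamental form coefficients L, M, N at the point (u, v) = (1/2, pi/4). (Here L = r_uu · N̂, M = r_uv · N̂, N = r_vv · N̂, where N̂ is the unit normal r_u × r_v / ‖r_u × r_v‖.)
L = 0;  M = 0;  N = 2*sqrt(17)/17

Compute the unit normal N̂(u, v) = (-4*sqrt(17)*u*cos(v)/(17*Abs(u)), -4*sqrt(17)*u*sin(v)/(17*Abs(u)), sqrt(17)*u/(17*Abs(u))), and the second partials r_uu, r_uv, r_vv. Take dot products:
  L(u, v) = r_uu · N̂ = 0,
  M(u, v) = r_uv · N̂ = 0,
  N(u, v) = r_vv · N̂ = 4*sqrt(17)*u^2/(17*Abs(u)).
Evaluating at (u, v) = (1/2, pi/4):
  L = 0, M = 0, N = 2*sqrt(17)/17.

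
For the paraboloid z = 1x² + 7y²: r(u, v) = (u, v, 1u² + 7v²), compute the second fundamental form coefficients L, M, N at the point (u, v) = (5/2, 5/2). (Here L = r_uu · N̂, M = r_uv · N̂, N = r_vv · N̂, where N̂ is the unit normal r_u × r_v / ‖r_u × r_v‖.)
L = 2*sqrt(139)/417;  M = 0;  N = 14*sqrt(139)/417

Compute the unit normal N̂(u, v) = (-2*u/sqrt(4*u^2 + 196*v^2 + 1), -14*v/sqrt(4*u^2 + 196*v^2 + 1), 1/sqrt(4*u^2 + 196*v^2 + 1)), and the second partials r_uu, r_uv, r_vv. Take dot products:
  L(u, v) = r_uu · N̂ = 2/sqrt(4*u^2 + 196*v^2 + 1),
  M(u, v) = r_uv · N̂ = 0,
  N(u, v) = r_vv · N̂ = 14/sqrt(4*u^2 + 196*v^2 + 1).
Evaluating at (u, v) = (5/2, 5/2):
  L = 2*sqrt(139)/417, M = 0, N = 14*sqrt(139)/417.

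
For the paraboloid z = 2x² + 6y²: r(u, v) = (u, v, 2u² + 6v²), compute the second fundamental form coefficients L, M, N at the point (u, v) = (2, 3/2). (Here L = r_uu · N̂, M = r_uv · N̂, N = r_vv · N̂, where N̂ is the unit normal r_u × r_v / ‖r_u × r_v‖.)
L = 4*sqrt(389)/389;  M = 0;  N = 12*sqrt(389)/389

Compute the unit normal N̂(u, v) = (-4*u/sqrt(16*u^2 + 144*v^2 + 1), -12*v/sqrt(16*u^2 + 144*v^2 + 1), 1/sqrt(16*u^2 + 144*v^2 + 1)), and the second partials r_uu, r_uv, r_vv. Take dot products:
  L(u, v) = r_uu · N̂ = 4/sqrt(16*u^2 + 144*v^2 + 1),
  M(u, v) = r_uv · N̂ = 0,
  N(u, v) = r_vv · N̂ = 12/sqrt(16*u^2 + 144*v^2 + 1).
Evaluating at (u, v) = (2, 3/2):
  L = 4*sqrt(389)/389, M = 0, N = 12*sqrt(389)/389.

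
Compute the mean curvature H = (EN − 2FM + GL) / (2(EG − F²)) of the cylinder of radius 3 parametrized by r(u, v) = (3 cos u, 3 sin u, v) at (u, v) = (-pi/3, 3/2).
H = -1/6

With E = 9, F = 0, G = 1, L = -3, M = 0, N = 0, assemble
  H = (EN − 2FM + GL) / (2(EG − F²)) = -1/6.
At (u, v) = (-pi/3, 3/2): H = -1/6.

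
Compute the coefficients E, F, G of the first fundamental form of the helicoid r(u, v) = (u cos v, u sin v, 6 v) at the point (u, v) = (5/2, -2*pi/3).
E = 1;  F = 0;  G = 169/4

Partials: r_u = (cos(v), sin(v), 0), r_v = (-u*sin(v), u*cos(v), 6). As functions of (u, v):
  E = r_u · r_u = 1,
  F = r_u · r_v = 0,
  G = r_v · r_v = u^2 + 36.
Evaluating at (u, v) = (5/2, -2*pi/3): E = 1, F = 0, G = 169/4.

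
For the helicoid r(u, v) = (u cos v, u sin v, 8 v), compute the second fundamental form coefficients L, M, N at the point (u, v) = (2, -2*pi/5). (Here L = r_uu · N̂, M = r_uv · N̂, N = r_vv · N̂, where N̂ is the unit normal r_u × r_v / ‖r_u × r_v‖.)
L = 0;  M = -4*sqrt(17)/17;  N = 0

Compute the unit normal N̂(u, v) = (8*sin(v)/sqrt(u^2 + 64), -8*cos(v)/sqrt(u^2 + 64), u/sqrt(u^2 + 64)), and the second partials r_uu, r_uv, r_vv. Take dot products:
  L(u, v) = r_uu · N̂ = 0,
  M(u, v) = r_uv · N̂ = -8/sqrt(u^2 + 64),
  N(u, v) = r_vv · N̂ = 0.
Evaluating at (u, v) = (2, -2*pi/5):
  L = 0, M = -4*sqrt(17)/17, N = 0.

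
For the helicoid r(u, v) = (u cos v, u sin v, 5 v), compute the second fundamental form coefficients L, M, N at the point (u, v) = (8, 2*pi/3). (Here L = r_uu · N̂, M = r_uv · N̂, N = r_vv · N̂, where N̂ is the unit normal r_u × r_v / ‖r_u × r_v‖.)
L = 0;  M = -5*sqrt(89)/89;  N = 0

Compute the unit normal N̂(u, v) = (5*sin(v)/sqrt(u^2 + 25), -5*cos(v)/sqrt(u^2 + 25), u/sqrt(u^2 + 25)), and the second partials r_uu, r_uv, r_vv. Take dot products:
  L(u, v) = r_uu · N̂ = 0,
  M(u, v) = r_uv · N̂ = -5/sqrt(u^2 + 25),
  N(u, v) = r_vv · N̂ = 0.
Evaluating at (u, v) = (8, 2*pi/3):
  L = 0, M = -5*sqrt(89)/89, N = 0.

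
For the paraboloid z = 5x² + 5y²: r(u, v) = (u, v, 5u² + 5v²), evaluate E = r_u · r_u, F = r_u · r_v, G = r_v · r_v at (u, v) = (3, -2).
E = 901;  F = -600;  G = 401

Partials: r_u = (1, 0, 10*u), r_v = (0, 1, 10*v). As functions of (u, v):
  E = r_u · r_u = 100*u^2 + 1,
  F = r_u · r_v = 100*u*v,
  G = r_v · r_v = 100*v^2 + 1.
Evaluating at (u, v) = (3, -2): E = 901, F = -600, G = 401.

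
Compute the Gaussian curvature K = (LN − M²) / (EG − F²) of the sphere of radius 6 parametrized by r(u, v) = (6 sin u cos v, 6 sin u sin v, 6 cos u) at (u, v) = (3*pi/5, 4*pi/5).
K = 1/36

Coefficients of the first fundamental form: E = 36, F = 0, G = 36*sin(u)^2.
Coefficients of the second fundamental form: L = -6*sin(u)/Abs(sin(u)), M = 0, N = -6*sin(u)^3/Abs(sin(u)).
Assemble K = (LN − M²)/(EG − F²) = 1/36. At (u, v) = (3*pi/5, 4*pi/5): K = 1/36.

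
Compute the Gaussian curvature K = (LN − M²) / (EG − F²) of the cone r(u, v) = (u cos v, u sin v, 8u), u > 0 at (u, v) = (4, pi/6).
K = 0

Coefficients of the first fundamental form: E = 65, F = 0, G = u^2.
Coefficients of the second fundamental form: L = 0, M = 0, N = 8*sqrt(65)*u^2/(65*Abs(u)).
Assemble K = (LN − M²)/(EG − F²) = 0. At (u, v) = (4, pi/6): K = 0.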